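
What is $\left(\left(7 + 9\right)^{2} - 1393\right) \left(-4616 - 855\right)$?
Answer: $6220527$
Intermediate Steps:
$\left(\left(7 + 9\right)^{2} - 1393\right) \left(-4616 - 855\right) = \left(16^{2} - 1393\right) \left(-5471\right) = \left(256 - 1393\right) \left(-5471\right) = \left(-1137\right) \left(-5471\right) = 6220527$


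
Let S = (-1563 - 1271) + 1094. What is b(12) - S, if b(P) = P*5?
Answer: 1800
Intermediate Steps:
b(P) = 5*P
S = -1740 (S = -2834 + 1094 = -1740)
b(12) - S = 5*12 - 1*(-1740) = 60 + 1740 = 1800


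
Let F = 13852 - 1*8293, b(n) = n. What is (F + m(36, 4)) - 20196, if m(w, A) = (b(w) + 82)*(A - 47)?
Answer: -19711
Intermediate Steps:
F = 5559 (F = 13852 - 8293 = 5559)
m(w, A) = (-47 + A)*(82 + w) (m(w, A) = (w + 82)*(A - 47) = (82 + w)*(-47 + A) = (-47 + A)*(82 + w))
(F + m(36, 4)) - 20196 = (5559 + (-3854 - 47*36 + 82*4 + 4*36)) - 20196 = (5559 + (-3854 - 1692 + 328 + 144)) - 20196 = (5559 - 5074) - 20196 = 485 - 20196 = -19711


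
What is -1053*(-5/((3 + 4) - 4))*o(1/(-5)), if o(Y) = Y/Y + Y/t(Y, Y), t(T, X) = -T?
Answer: 0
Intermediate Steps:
o(Y) = 0 (o(Y) = Y/Y + Y/((-Y)) = 1 + Y*(-1/Y) = 1 - 1 = 0)
-1053*(-5/((3 + 4) - 4))*o(1/(-5)) = -1053*(-5/((3 + 4) - 4))*0 = -1053*(-5/(7 - 4))*0 = -1053*(-5/3)*0 = -1053*(-5*⅓)*0 = -(-1755)*0 = -1053*0 = 0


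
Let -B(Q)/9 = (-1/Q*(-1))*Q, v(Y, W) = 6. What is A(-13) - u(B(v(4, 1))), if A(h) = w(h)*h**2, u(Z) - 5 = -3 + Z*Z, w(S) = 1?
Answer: 86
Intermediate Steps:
B(Q) = -9 (B(Q) = -9*-1/Q*(-1)*Q = -9*Q/Q = -9*1 = -9)
u(Z) = 2 + Z**2 (u(Z) = 5 + (-3 + Z*Z) = 5 + (-3 + Z**2) = 2 + Z**2)
A(h) = h**2 (A(h) = 1*h**2 = h**2)
A(-13) - u(B(v(4, 1))) = (-13)**2 - (2 + (-9)**2) = 169 - (2 + 81) = 169 - 1*83 = 169 - 83 = 86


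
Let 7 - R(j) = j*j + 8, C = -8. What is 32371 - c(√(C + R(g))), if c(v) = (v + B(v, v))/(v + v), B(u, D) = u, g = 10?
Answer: 32370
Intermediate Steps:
R(j) = -1 - j² (R(j) = 7 - (j*j + 8) = 7 - (j² + 8) = 7 - (8 + j²) = 7 + (-8 - j²) = -1 - j²)
c(v) = 1 (c(v) = (v + v)/(v + v) = (2*v)/((2*v)) = (2*v)*(1/(2*v)) = 1)
32371 - c(√(C + R(g))) = 32371 - 1*1 = 32371 - 1 = 32370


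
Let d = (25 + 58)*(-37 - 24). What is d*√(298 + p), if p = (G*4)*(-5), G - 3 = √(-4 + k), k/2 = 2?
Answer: -5063*√238 ≈ -78108.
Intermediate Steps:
k = 4 (k = 2*2 = 4)
G = 3 (G = 3 + √(-4 + 4) = 3 + √0 = 3 + 0 = 3)
p = -60 (p = (3*4)*(-5) = 12*(-5) = -60)
d = -5063 (d = 83*(-61) = -5063)
d*√(298 + p) = -5063*√(298 - 60) = -5063*√238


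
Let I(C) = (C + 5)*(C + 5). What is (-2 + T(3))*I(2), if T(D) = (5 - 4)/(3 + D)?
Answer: -539/6 ≈ -89.833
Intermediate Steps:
T(D) = 1/(3 + D)
I(C) = (5 + C)² (I(C) = (5 + C)*(5 + C) = (5 + C)²)
(-2 + T(3))*I(2) = (-2 + 1/(3 + 3))*(5 + 2)² = (-2 + 1/6)*7² = (-2 + ⅙)*49 = -11/6*49 = -539/6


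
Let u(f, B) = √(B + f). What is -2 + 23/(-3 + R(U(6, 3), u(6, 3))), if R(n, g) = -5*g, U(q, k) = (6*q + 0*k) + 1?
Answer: -59/18 ≈ -3.2778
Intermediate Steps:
U(q, k) = 1 + 6*q (U(q, k) = (6*q + 0) + 1 = 6*q + 1 = 1 + 6*q)
-2 + 23/(-3 + R(U(6, 3), u(6, 3))) = -2 + 23/(-3 - 5*√(3 + 6)) = -2 + 23/(-3 - 5*√9) = -2 + 23/(-3 - 5*3) = -2 + 23/(-3 - 15) = -2 + 23/(-18) = -2 + 23*(-1/18) = -2 - 23/18 = -59/18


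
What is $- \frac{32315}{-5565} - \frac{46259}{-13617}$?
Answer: $\frac{46497646}{5051907} \approx 9.204$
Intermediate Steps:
$- \frac{32315}{-5565} - \frac{46259}{-13617} = \left(-32315\right) \left(- \frac{1}{5565}\right) - - \frac{46259}{13617} = \frac{6463}{1113} + \frac{46259}{13617} = \frac{46497646}{5051907}$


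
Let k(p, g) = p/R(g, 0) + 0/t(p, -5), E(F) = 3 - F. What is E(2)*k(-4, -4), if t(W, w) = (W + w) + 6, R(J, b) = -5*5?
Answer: 4/25 ≈ 0.16000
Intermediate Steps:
R(J, b) = -25
t(W, w) = 6 + W + w
k(p, g) = -p/25 (k(p, g) = p/(-25) + 0/(6 + p - 5) = p*(-1/25) + 0/(1 + p) = -p/25 + 0 = -p/25)
E(2)*k(-4, -4) = (3 - 1*2)*(-1/25*(-4)) = (3 - 2)*(4/25) = 1*(4/25) = 4/25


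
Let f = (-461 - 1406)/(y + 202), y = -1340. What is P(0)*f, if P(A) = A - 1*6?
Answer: -5601/569 ≈ -9.8436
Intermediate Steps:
f = 1867/1138 (f = (-461 - 1406)/(-1340 + 202) = -1867/(-1138) = -1867*(-1/1138) = 1867/1138 ≈ 1.6406)
P(A) = -6 + A (P(A) = A - 6 = -6 + A)
P(0)*f = (-6 + 0)*(1867/1138) = -6*1867/1138 = -5601/569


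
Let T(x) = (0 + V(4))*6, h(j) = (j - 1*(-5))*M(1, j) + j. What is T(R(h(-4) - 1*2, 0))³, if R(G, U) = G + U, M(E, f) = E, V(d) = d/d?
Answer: 216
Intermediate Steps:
V(d) = 1
h(j) = 5 + 2*j (h(j) = (j - 1*(-5))*1 + j = (j + 5)*1 + j = (5 + j)*1 + j = (5 + j) + j = 5 + 2*j)
T(x) = 6 (T(x) = (0 + 1)*6 = 1*6 = 6)
T(R(h(-4) - 1*2, 0))³ = 6³ = 216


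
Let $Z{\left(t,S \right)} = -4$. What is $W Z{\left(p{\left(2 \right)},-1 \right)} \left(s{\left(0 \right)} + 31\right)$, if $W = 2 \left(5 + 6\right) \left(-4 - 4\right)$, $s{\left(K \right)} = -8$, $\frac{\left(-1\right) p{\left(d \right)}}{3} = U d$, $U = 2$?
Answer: $16192$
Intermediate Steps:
$p{\left(d \right)} = - 6 d$ ($p{\left(d \right)} = - 3 \cdot 2 d = - 6 d$)
$W = -176$ ($W = 2 \cdot 11 \left(-8\right) = 2 \left(-88\right) = -176$)
$W Z{\left(p{\left(2 \right)},-1 \right)} \left(s{\left(0 \right)} + 31\right) = \left(-176\right) \left(-4\right) \left(-8 + 31\right) = 704 \cdot 23 = 16192$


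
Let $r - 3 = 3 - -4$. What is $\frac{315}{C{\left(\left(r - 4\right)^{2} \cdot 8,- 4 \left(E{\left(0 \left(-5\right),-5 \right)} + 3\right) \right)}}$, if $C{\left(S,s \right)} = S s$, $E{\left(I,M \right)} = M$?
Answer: $\frac{35}{256} \approx 0.13672$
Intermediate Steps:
$r = 10$ ($r = 3 + \left(3 - -4\right) = 3 + \left(3 + 4\right) = 3 + 7 = 10$)
$\frac{315}{C{\left(\left(r - 4\right)^{2} \cdot 8,- 4 \left(E{\left(0 \left(-5\right),-5 \right)} + 3\right) \right)}} = \frac{315}{\left(10 - 4\right)^{2} \cdot 8 \left(- 4 \left(-5 + 3\right)\right)} = \frac{315}{6^{2} \cdot 8 \left(\left(-4\right) \left(-2\right)\right)} = \frac{315}{36 \cdot 8 \cdot 8} = \frac{315}{288 \cdot 8} = \frac{315}{2304} = 315 \cdot \frac{1}{2304} = \frac{35}{256}$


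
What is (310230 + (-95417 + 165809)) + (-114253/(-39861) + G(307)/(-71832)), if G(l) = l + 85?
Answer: 45410058119372/119303973 ≈ 3.8063e+5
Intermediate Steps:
G(l) = 85 + l
(310230 + (-95417 + 165809)) + (-114253/(-39861) + G(307)/(-71832)) = (310230 + (-95417 + 165809)) + (-114253/(-39861) + (85 + 307)/(-71832)) = (310230 + 70392) + (-114253*(-1/39861) + 392*(-1/71832)) = 380622 + (114253/39861 - 49/8979) = 380622 + 341308166/119303973 = 45410058119372/119303973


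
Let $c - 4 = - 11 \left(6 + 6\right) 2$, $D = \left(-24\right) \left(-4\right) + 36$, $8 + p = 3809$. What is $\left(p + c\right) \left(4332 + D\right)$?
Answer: $15807024$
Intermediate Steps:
$p = 3801$ ($p = -8 + 3809 = 3801$)
$D = 132$ ($D = 96 + 36 = 132$)
$c = -260$ ($c = 4 - 11 \left(6 + 6\right) 2 = 4 - 11 \cdot 12 \cdot 2 = 4 - 264 = -260$)
$\left(p + c\right) \left(4332 + D\right) = \left(3801 - 260\right) \left(4332 + 132\right) = 3541 \cdot 4464 = 15807024$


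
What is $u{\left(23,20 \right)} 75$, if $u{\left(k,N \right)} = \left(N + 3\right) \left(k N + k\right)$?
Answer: $833175$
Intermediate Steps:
$u{\left(k,N \right)} = \left(3 + N\right) \left(k + N k\right)$ ($u{\left(k,N \right)} = \left(3 + N\right) \left(N k + k\right) = \left(3 + N\right) \left(k + N k\right)$)
$u{\left(23,20 \right)} 75 = 23 \left(3 + 20^{2} + 4 \cdot 20\right) 75 = 23 \left(3 + 400 + 80\right) 75 = 23 \cdot 483 \cdot 75 = 11109 \cdot 75 = 833175$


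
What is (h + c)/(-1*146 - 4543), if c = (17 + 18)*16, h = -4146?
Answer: 3586/4689 ≈ 0.76477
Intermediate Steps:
c = 560 (c = 35*16 = 560)
(h + c)/(-1*146 - 4543) = (-4146 + 560)/(-1*146 - 4543) = -3586/(-146 - 4543) = -3586/(-4689) = -3586*(-1/4689) = 3586/4689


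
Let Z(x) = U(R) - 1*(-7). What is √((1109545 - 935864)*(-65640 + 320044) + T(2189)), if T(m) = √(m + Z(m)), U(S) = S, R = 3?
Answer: √(44185141124 + √2199) ≈ 2.1020e+5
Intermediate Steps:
Z(x) = 10 (Z(x) = 3 - 1*(-7) = 3 + 7 = 10)
T(m) = √(10 + m) (T(m) = √(m + 10) = √(10 + m))
√((1109545 - 935864)*(-65640 + 320044) + T(2189)) = √((1109545 - 935864)*(-65640 + 320044) + √(10 + 2189)) = √(173681*254404 + √2199) = √(44185141124 + √2199)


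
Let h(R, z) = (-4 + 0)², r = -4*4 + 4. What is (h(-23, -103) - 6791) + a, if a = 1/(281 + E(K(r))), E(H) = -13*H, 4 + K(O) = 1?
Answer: -2167999/320 ≈ -6775.0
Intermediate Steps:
r = -12 (r = -16 + 4 = -12)
K(O) = -3 (K(O) = -4 + 1 = -3)
h(R, z) = 16 (h(R, z) = (-4)² = 16)
a = 1/320 (a = 1/(281 - 13*(-3)) = 1/(281 + 39) = 1/320 ≈ 0.0031250)
(h(-23, -103) - 6791) + a = (16 - 6791) + 1/320 = -6775 + 1/320 = -2167999/320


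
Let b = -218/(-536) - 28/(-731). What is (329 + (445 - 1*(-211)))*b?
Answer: 85875255/195908 ≈ 438.34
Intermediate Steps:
b = 87183/195908 (b = -218*(-1/536) - 28*(-1/731) = 109/268 + 28/731 = 87183/195908 ≈ 0.44502)
(329 + (445 - 1*(-211)))*b = (329 + (445 - 1*(-211)))*(87183/195908) = (329 + (445 + 211))*(87183/195908) = (329 + 656)*(87183/195908) = 985*(87183/195908) = 85875255/195908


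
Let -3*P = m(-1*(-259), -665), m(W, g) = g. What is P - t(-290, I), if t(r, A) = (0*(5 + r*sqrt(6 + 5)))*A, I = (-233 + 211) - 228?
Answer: 665/3 ≈ 221.67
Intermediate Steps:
I = -250 (I = -22 - 228 = -250)
t(r, A) = 0 (t(r, A) = (0*(5 + r*sqrt(11)))*A = 0*A = 0)
P = 665/3 (P = -1/3*(-665) = 665/3 ≈ 221.67)
P - t(-290, I) = 665/3 - 1*0 = 665/3 + 0 = 665/3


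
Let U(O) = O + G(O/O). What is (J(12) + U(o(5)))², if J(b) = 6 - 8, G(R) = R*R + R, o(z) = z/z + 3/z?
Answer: 64/25 ≈ 2.5600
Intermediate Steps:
o(z) = 1 + 3/z
G(R) = R + R² (G(R) = R² + R = R + R²)
J(b) = -2
U(O) = 2 + O (U(O) = O + (O/O)*(1 + O/O) = O + 1*(1 + 1) = O + 1*2 = O + 2 = 2 + O)
(J(12) + U(o(5)))² = (-2 + (2 + (3 + 5)/5))² = (-2 + (2 + (⅕)*8))² = (-2 + (2 + 8/5))² = (-2 + 18/5)² = (8/5)² = 64/25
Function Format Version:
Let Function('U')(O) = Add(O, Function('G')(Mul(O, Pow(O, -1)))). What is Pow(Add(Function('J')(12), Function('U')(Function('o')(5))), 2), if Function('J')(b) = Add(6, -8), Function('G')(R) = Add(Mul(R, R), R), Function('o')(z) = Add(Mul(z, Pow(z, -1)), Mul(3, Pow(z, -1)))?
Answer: Rational(64, 25) ≈ 2.5600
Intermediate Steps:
Function('o')(z) = Add(1, Mul(3, Pow(z, -1)))
Function('G')(R) = Add(R, Pow(R, 2)) (Function('G')(R) = Add(Pow(R, 2), R) = Add(R, Pow(R, 2)))
Function('J')(b) = -2
Function('U')(O) = Add(2, O) (Function('U')(O) = Add(O, Mul(Mul(O, Pow(O, -1)), Add(1, Mul(O, Pow(O, -1))))) = Add(O, Mul(1, Add(1, 1))) = Add(O, Mul(1, 2)) = Add(O, 2) = Add(2, O))
Pow(Add(Function('J')(12), Function('U')(Function('o')(5))), 2) = Pow(Add(-2, Add(2, Mul(Pow(5, -1), Add(3, 5)))), 2) = Pow(Add(-2, Add(2, Mul(Rational(1, 5), 8))), 2) = Pow(Add(-2, Add(2, Rational(8, 5))), 2) = Pow(Add(-2, Rational(18, 5)), 2) = Pow(Rational(8, 5), 2) = Rational(64, 25)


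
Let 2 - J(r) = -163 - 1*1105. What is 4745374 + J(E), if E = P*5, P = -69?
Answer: 4746644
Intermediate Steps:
E = -345 (E = -69*5 = -345)
J(r) = 1270 (J(r) = 2 - (-163 - 1*1105) = 2 - (-163 - 1105) = 2 - 1*(-1268) = 2 + 1268 = 1270)
4745374 + J(E) = 4745374 + 1270 = 4746644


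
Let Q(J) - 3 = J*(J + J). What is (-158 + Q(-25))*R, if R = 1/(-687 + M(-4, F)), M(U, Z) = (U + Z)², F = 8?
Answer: -1095/671 ≈ -1.6319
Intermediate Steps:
Q(J) = 3 + 2*J² (Q(J) = 3 + J*(J + J) = 3 + J*(2*J) = 3 + 2*J²)
R = -1/671 (R = 1/(-687 + (-4 + 8)²) = 1/(-687 + 4²) = 1/(-687 + 16) = 1/(-671) = -1/671 ≈ -0.0014903)
(-158 + Q(-25))*R = (-158 + (3 + 2*(-25)²))*(-1/671) = (-158 + (3 + 2*625))*(-1/671) = (-158 + (3 + 1250))*(-1/671) = (-158 + 1253)*(-1/671) = 1095*(-1/671) = -1095/671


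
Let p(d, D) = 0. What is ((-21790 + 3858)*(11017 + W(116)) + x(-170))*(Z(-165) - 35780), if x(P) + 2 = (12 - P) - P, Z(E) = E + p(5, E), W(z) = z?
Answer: 7175937802670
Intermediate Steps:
Z(E) = E (Z(E) = E + 0 = E)
x(P) = 10 - 2*P (x(P) = -2 + ((12 - P) - P) = -2 + (12 - 2*P) = 10 - 2*P)
((-21790 + 3858)*(11017 + W(116)) + x(-170))*(Z(-165) - 35780) = ((-21790 + 3858)*(11017 + 116) + (10 - 2*(-170)))*(-165 - 35780) = (-17932*11133 + (10 + 340))*(-35945) = (-199636956 + 350)*(-35945) = -199636606*(-35945) = 7175937802670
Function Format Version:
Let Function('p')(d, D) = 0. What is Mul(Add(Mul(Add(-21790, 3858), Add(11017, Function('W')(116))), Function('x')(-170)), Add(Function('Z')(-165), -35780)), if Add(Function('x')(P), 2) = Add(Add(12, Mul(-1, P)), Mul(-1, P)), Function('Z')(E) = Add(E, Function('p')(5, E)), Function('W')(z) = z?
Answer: 7175937802670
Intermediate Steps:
Function('Z')(E) = E (Function('Z')(E) = Add(E, 0) = E)
Function('x')(P) = Add(10, Mul(-2, P)) (Function('x')(P) = Add(-2, Add(Add(12, Mul(-1, P)), Mul(-1, P))) = Add(-2, Add(12, Mul(-2, P))) = Add(10, Mul(-2, P)))
Mul(Add(Mul(Add(-21790, 3858), Add(11017, Function('W')(116))), Function('x')(-170)), Add(Function('Z')(-165), -35780)) = Mul(Add(Mul(Add(-21790, 3858), Add(11017, 116)), Add(10, Mul(-2, -170))), Add(-165, -35780)) = Mul(Add(Mul(-17932, 11133), Add(10, 340)), -35945) = Mul(Add(-199636956, 350), -35945) = Mul(-199636606, -35945) = 7175937802670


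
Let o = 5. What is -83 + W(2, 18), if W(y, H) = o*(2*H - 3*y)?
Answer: 67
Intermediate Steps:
W(y, H) = -15*y + 10*H (W(y, H) = 5*(2*H - 3*y) = 5*(-3*y + 2*H) = -15*y + 10*H)
-83 + W(2, 18) = -83 + (-15*2 + 10*18) = -83 + (-30 + 180) = -83 + 150 = 67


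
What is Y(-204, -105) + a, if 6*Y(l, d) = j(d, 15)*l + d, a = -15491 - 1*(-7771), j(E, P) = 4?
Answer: -15747/2 ≈ -7873.5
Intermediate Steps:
a = -7720 (a = -15491 + 7771 = -7720)
Y(l, d) = d/6 + 2*l/3 (Y(l, d) = (4*l + d)/6 = (d + 4*l)/6 = d/6 + 2*l/3)
Y(-204, -105) + a = ((1/6)*(-105) + (2/3)*(-204)) - 7720 = (-35/2 - 136) - 7720 = -307/2 - 7720 = -15747/2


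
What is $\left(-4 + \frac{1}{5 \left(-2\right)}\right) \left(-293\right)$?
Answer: $\frac{12013}{10} \approx 1201.3$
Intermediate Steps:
$\left(-4 + \frac{1}{5 \left(-2\right)}\right) \left(-293\right) = \left(-4 + \frac{1}{5} \left(- \frac{1}{2}\right)\right) \left(-293\right) = \left(-4 - \frac{1}{10}\right) \left(-293\right) = \left(- \frac{41}{10}\right) \left(-293\right) = \frac{12013}{10}$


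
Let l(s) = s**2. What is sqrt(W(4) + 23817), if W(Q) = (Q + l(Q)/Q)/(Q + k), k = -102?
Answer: sqrt(1167029)/7 ≈ 154.33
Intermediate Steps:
W(Q) = 2*Q/(-102 + Q) (W(Q) = (Q + Q**2/Q)/(Q - 102) = (Q + Q)/(-102 + Q) = (2*Q)/(-102 + Q) = 2*Q/(-102 + Q))
sqrt(W(4) + 23817) = sqrt(2*4/(-102 + 4) + 23817) = sqrt(2*4/(-98) + 23817) = sqrt(2*4*(-1/98) + 23817) = sqrt(-4/49 + 23817) = sqrt(1167029/49) = sqrt(1167029)/7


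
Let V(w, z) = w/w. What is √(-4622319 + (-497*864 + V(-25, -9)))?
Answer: I*√5051726 ≈ 2247.6*I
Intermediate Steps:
V(w, z) = 1
√(-4622319 + (-497*864 + V(-25, -9))) = √(-4622319 + (-497*864 + 1)) = √(-4622319 + (-429408 + 1)) = √(-4622319 - 429407) = √(-5051726) = I*√5051726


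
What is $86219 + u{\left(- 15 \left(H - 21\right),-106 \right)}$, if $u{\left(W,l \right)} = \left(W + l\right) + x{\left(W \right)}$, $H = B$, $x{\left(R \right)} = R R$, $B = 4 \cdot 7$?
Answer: $97033$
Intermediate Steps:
$B = 28$
$x{\left(R \right)} = R^{2}$
$H = 28$
$u{\left(W,l \right)} = W + l + W^{2}$ ($u{\left(W,l \right)} = \left(W + l\right) + W^{2} = W + l + W^{2}$)
$86219 + u{\left(- 15 \left(H - 21\right),-106 \right)} = 86219 - \left(106 - 225 \left(28 - 21\right)^{2} + 15 \left(28 - 21\right)\right) = 86219 - \left(211 - 11025\right) = 86219 - -10814 = 86219 + 10814 = 97033$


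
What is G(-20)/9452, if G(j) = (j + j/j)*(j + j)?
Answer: 190/2363 ≈ 0.080406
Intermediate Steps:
G(j) = 2*j*(1 + j) (G(j) = (j + 1)*(2*j) = (1 + j)*(2*j) = 2*j*(1 + j))
G(-20)/9452 = (2*(-20)*(1 - 20))/9452 = (2*(-20)*(-19))*(1/9452) = 760*(1/9452) = 190/2363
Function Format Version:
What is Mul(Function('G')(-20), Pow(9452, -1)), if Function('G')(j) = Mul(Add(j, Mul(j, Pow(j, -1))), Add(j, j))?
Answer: Rational(190, 2363) ≈ 0.080406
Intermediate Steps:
Function('G')(j) = Mul(2, j, Add(1, j)) (Function('G')(j) = Mul(Add(j, 1), Mul(2, j)) = Mul(Add(1, j), Mul(2, j)) = Mul(2, j, Add(1, j)))
Mul(Function('G')(-20), Pow(9452, -1)) = Mul(Mul(2, -20, Add(1, -20)), Pow(9452, -1)) = Mul(Mul(2, -20, -19), Rational(1, 9452)) = Mul(760, Rational(1, 9452)) = Rational(190, 2363)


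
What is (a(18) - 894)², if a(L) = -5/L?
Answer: 259113409/324 ≈ 7.9973e+5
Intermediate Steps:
(a(18) - 894)² = (-5/18 - 894)² = (-16097/18)² = 259113409/324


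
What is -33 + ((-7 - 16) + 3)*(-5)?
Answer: 67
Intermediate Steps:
-33 + ((-7 - 16) + 3)*(-5) = -33 + (-23 + 3)*(-5) = -33 - 20*(-5) = -33 + 100 = 67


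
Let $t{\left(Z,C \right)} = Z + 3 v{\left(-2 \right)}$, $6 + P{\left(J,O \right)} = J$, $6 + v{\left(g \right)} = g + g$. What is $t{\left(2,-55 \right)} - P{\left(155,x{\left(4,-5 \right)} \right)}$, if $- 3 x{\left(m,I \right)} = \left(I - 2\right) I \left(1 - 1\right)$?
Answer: $-177$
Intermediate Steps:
$v{\left(g \right)} = -6 + 2 g$ ($v{\left(g \right)} = -6 + \left(g + g\right) = -6 + 2 g$)
$x{\left(m,I \right)} = 0$ ($x{\left(m,I \right)} = - \frac{\left(I - 2\right) I \left(1 - 1\right)}{3} = - \frac{\left(-2 + I\right) I 0}{3} = - \frac{I \left(-2 + I\right) 0}{3} = \left(- \frac{1}{3}\right) 0 = 0$)
$P{\left(J,O \right)} = -6 + J$
$t{\left(Z,C \right)} = -30 + Z$ ($t{\left(Z,C \right)} = Z + 3 \left(-6 + 2 \left(-2\right)\right) = Z + 3 \left(-6 - 4\right) = Z + 3 \left(-10\right) = Z - 30 = -30 + Z$)
$t{\left(2,-55 \right)} - P{\left(155,x{\left(4,-5 \right)} \right)} = \left(-30 + 2\right) - \left(-6 + 155\right) = -28 - 149 = -177$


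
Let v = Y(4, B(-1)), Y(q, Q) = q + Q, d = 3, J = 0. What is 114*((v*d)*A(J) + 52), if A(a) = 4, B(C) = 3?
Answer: 15504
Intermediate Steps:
Y(q, Q) = Q + q
v = 7 (v = 3 + 4 = 7)
114*((v*d)*A(J) + 52) = 114*((7*3)*4 + 52) = 114*(21*4 + 52) = 114*(84 + 52) = 114*136 = 15504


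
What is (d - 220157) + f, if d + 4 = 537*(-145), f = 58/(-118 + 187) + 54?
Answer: -20560010/69 ≈ -2.9797e+5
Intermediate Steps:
f = 3784/69 (f = 58/69 + 54 = 3784/69 ≈ 54.841)
d = -77869 (d = -4 + 537*(-145) = -4 - 77865 = -77869)
(d - 220157) + f = (-77869 - 220157) + 3784/69 = -298026 + 3784/69 = -20560010/69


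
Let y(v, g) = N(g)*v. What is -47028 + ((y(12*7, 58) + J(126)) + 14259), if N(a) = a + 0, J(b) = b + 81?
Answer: -27690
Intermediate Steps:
J(b) = 81 + b
N(a) = a
y(v, g) = g*v
-47028 + ((y(12*7, 58) + J(126)) + 14259) = -47028 + ((58*(12*7) + (81 + 126)) + 14259) = -47028 + ((58*84 + 207) + 14259) = -47028 + ((4872 + 207) + 14259) = -47028 + (5079 + 14259) = -47028 + 19338 = -27690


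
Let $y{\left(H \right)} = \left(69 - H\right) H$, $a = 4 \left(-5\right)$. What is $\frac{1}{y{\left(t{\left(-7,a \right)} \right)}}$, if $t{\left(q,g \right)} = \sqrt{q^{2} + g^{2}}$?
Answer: $\frac{1}{4312} + \frac{69 \sqrt{449}}{1936088} \approx 0.00098708$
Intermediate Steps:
$a = -20$
$t{\left(q,g \right)} = \sqrt{g^{2} + q^{2}}$
$y{\left(H \right)} = H \left(69 - H\right)$
$\frac{1}{y{\left(t{\left(-7,a \right)} \right)}} = \frac{1}{\sqrt{\left(-20\right)^{2} + \left(-7\right)^{2}} \left(69 - \sqrt{\left(-20\right)^{2} + \left(-7\right)^{2}}\right)} = \frac{1}{\sqrt{400 + 49} \left(69 - \sqrt{400 + 49}\right)} = \frac{1}{\sqrt{449} \left(69 - \sqrt{449}\right)} = \frac{\sqrt{449}}{449 \left(69 - \sqrt{449}\right)}$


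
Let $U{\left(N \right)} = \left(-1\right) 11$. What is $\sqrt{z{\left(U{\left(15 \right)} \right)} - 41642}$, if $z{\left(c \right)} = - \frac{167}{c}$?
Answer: $\frac{i \sqrt{5036845}}{11} \approx 204.03 i$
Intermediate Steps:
$U{\left(N \right)} = -11$
$\sqrt{z{\left(U{\left(15 \right)} \right)} - 41642} = \sqrt{- \frac{167}{-11} - 41642} = \sqrt{\left(-167\right) \left(- \frac{1}{11}\right) - 41642} = \sqrt{\frac{167}{11} - 41642} = \sqrt{- \frac{457895}{11}} = \frac{i \sqrt{5036845}}{11}$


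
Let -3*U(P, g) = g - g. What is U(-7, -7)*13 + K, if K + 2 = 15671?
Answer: 15669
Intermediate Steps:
K = 15669 (K = -2 + 15671 = 15669)
U(P, g) = 0 (U(P, g) = -(g - g)/3 = -⅓*0 = 0)
U(-7, -7)*13 + K = 0*13 + 15669 = 0 + 15669 = 15669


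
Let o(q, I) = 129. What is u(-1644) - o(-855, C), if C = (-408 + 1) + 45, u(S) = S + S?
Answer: -3417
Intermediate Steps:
u(S) = 2*S
C = -362 (C = -407 + 45 = -362)
u(-1644) - o(-855, C) = 2*(-1644) - 1*129 = -3288 - 129 = -3417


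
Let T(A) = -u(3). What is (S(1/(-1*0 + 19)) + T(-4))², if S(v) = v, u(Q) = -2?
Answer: 1521/361 ≈ 4.2133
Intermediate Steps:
T(A) = 2 (T(A) = -1*(-2) = 2)
(S(1/(-1*0 + 19)) + T(-4))² = (1/(-1*0 + 19) + 2)² = (1/(0 + 19) + 2)² = (1/19 + 2)² = (39/19)² = 1521/361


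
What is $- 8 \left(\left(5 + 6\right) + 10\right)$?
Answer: $-168$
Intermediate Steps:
$- 8 \left(\left(5 + 6\right) + 10\right) = - 8 \left(11 + 10\right) = \left(-8\right) 21 = -168$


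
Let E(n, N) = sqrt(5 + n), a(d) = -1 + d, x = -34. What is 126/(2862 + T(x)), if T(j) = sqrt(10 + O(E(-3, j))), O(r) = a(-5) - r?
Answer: 126/(2862 + sqrt(4 - sqrt(2))) ≈ 0.044000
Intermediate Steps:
O(r) = -6 - r (O(r) = (-1 - 5) - r = -6 - r)
T(j) = sqrt(4 - sqrt(2)) (T(j) = sqrt(10 + (-6 - sqrt(5 - 3))) = sqrt(10 + (-6 - sqrt(2))) = sqrt(4 - sqrt(2)))
126/(2862 + T(x)) = 126/(2862 + sqrt(4 - sqrt(2)))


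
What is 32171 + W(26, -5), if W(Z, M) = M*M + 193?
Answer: 32389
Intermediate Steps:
W(Z, M) = 193 + M² (W(Z, M) = M² + 193 = 193 + M²)
32171 + W(26, -5) = 32171 + (193 + (-5)²) = 32171 + (193 + 25) = 32171 + 218 = 32389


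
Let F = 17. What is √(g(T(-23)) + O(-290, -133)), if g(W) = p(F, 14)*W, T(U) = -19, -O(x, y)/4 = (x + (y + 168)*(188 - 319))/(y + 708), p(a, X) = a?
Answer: I*√152927/23 ≈ 17.003*I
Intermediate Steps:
O(x, y) = -4*(-22008 + x - 131*y)/(708 + y) (O(x, y) = -4*(x + (y + 168)*(188 - 319))/(y + 708) = -4*(x + (168 + y)*(-131))/(708 + y) = -4*(x + (-22008 - 131*y))/(708 + y) = -4*(-22008 + x - 131*y)/(708 + y))
g(W) = 17*W
√(g(T(-23)) + O(-290, -133)) = √(17*(-19) + 4*(22008 - 1*(-290) + 131*(-133))/(708 - 133)) = √(-323 + 4*(22008 + 290 - 17423)/575) = √(-323 + 4*(1/575)*4875) = √(-323 + 780/23) = √(-6649/23) = I*√152927/23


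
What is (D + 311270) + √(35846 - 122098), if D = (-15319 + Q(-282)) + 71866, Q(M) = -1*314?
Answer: 367503 + 2*I*√21563 ≈ 3.675e+5 + 293.69*I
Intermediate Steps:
Q(M) = -314
D = 56233 (D = (-15319 - 314) + 71866 = -15633 + 71866 = 56233)
(D + 311270) + √(35846 - 122098) = (56233 + 311270) + √(35846 - 122098) = 367503 + √(-86252) = 367503 + 2*I*√21563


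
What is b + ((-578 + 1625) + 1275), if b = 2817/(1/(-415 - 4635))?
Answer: -14223528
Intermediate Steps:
b = -14225850 (b = 2817/(1/(-5050)) = 2817/(-1/5050) = 2817*(-5050) = -14225850)
b + ((-578 + 1625) + 1275) = -14225850 + ((-578 + 1625) + 1275) = -14225850 + (1047 + 1275) = -14225850 + 2322 = -14223528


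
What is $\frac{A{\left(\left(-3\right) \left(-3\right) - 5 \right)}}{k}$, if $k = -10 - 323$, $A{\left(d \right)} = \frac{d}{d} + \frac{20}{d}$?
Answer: $- \frac{2}{111} \approx -0.018018$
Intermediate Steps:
$A{\left(d \right)} = 1 + \frac{20}{d}$
$k = -333$ ($k = -10 - 323 = -333$)
$\frac{A{\left(\left(-3\right) \left(-3\right) - 5 \right)}}{k} = \frac{\frac{1}{\left(-3\right) \left(-3\right) - 5} \left(20 - -4\right)}{-333} = \frac{20 + \left(9 - 5\right)}{9 - 5} \left(- \frac{1}{333}\right) = \frac{20 + 4}{4} \left(- \frac{1}{333}\right) = \frac{1}{4} \cdot 24 \left(- \frac{1}{333}\right) = 6 \left(- \frac{1}{333}\right) = - \frac{2}{111}$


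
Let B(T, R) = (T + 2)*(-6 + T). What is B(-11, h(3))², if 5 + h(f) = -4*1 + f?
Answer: 23409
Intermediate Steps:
h(f) = -9 + f (h(f) = -5 + (-4*1 + f) = -5 + (-4 + f) = -9 + f)
B(T, R) = (-6 + T)*(2 + T) (B(T, R) = (2 + T)*(-6 + T) = (-6 + T)*(2 + T))
B(-11, h(3))² = (-12 + (-11)² - 4*(-11))² = (-12 + 121 + 44)² = 153² = 23409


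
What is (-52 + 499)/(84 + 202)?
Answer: 447/286 ≈ 1.5629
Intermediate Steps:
(-52 + 499)/(84 + 202) = 447/286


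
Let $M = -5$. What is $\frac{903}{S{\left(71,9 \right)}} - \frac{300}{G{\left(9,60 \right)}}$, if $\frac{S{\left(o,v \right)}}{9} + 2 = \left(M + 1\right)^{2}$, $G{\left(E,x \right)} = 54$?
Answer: $\frac{29}{18} \approx 1.6111$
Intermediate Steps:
$S{\left(o,v \right)} = 126$ ($S{\left(o,v \right)} = -18 + 9 \left(-5 + 1\right)^{2} = -18 + 9 \left(-4\right)^{2} = -18 + 9 \cdot 16 = -18 + 144 = 126$)
$\frac{903}{S{\left(71,9 \right)}} - \frac{300}{G{\left(9,60 \right)}} = \frac{903}{126} - \frac{300}{54} = 903 \cdot \frac{1}{126} - \frac{50}{9} = \frac{43}{6} - \frac{50}{9} = \frac{29}{18}$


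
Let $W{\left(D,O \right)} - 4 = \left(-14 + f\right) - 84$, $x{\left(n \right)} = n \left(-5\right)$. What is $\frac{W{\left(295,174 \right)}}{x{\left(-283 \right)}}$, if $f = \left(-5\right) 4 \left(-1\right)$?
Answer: $- \frac{74}{1415} \approx -0.052297$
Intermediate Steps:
$f = 20$ ($f = \left(-20\right) \left(-1\right) = 20$)
$x{\left(n \right)} = - 5 n$
$W{\left(D,O \right)} = -74$ ($W{\left(D,O \right)} = 4 + \left(\left(-14 + 20\right) - 84\right) = 4 + \left(6 - 84\right) = 4 - 78 = -74$)
$\frac{W{\left(295,174 \right)}}{x{\left(-283 \right)}} = - \frac{74}{\left(-5\right) \left(-283\right)} = - \frac{74}{1415}$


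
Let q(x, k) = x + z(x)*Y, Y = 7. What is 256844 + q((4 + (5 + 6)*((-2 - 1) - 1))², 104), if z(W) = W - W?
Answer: 258444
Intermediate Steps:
z(W) = 0
q(x, k) = x (q(x, k) = x + 0*7 = x + 0 = x)
256844 + q((4 + (5 + 6)*((-2 - 1) - 1))², 104) = 256844 + (4 + (5 + 6)*((-2 - 1) - 1))² = 256844 + (4 + 11*(-3 - 1))² = 256844 + (4 + 11*(-4))² = 256844 + (4 - 44)² = 256844 + (-40)² = 256844 + 1600 = 258444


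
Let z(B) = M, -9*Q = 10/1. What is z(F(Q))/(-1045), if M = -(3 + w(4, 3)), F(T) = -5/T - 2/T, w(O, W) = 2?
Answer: 1/209 ≈ 0.0047847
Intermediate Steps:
Q = -10/9 (Q = -10/(9*1) = -10/9 ≈ -1.1111)
F(T) = -7/T
M = -5 (M = -(3 + 2) = -1*5 = -5)
z(B) = -5
z(F(Q))/(-1045) = -5/(-1045) = -5*(-1/1045) = 1/209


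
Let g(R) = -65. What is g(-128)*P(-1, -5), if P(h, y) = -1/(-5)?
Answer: -13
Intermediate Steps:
P(h, y) = 1/5 (P(h, y) = -1*(-1/5) = 1/5)
g(-128)*P(-1, -5) = -65*1/5 = -13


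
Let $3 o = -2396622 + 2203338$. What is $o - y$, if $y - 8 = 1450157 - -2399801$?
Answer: $-3914394$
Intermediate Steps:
$y = 3849966$ ($y = 8 + \left(1450157 - -2399801\right) = 8 + \left(1450157 + 2399801\right) = 8 + 3849958 = 3849966$)
$o = -64428$ ($o = \frac{-2396622 + 2203338}{3} = \frac{1}{3} \left(-193284\right) = -64428$)
$o - y = -64428 - 3849966 = -3914394$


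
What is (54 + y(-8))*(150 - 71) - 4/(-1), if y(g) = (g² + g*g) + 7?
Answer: 14935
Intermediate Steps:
y(g) = 7 + 2*g² (y(g) = (g² + g²) + 7 = 2*g² + 7 = 7 + 2*g²)
(54 + y(-8))*(150 - 71) - 4/(-1) = (54 + (7 + 2*(-8)²))*(150 - 71) - 4/(-1) = (54 + (7 + 2*64))*79 - 4*(-1) = (54 + (7 + 128))*79 - 1*(-4) = (54 + 135)*79 + 4 = 189*79 + 4 = 14931 + 4 = 14935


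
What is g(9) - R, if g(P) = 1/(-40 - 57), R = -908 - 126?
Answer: 100297/97 ≈ 1034.0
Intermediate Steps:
R = -1034
g(P) = -1/97 (g(P) = 1/(-97) = -1/97)
g(9) - R = -1/97 - 1*(-1034) = -1/97 + 1034 = 100297/97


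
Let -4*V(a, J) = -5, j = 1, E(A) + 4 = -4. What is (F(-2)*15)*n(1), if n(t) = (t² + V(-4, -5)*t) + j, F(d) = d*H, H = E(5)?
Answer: 780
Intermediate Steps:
E(A) = -8 (E(A) = -4 - 4 = -8)
H = -8
V(a, J) = 5/4 (V(a, J) = -¼*(-5) = 5/4)
F(d) = -8*d (F(d) = d*(-8) = -8*d)
n(t) = 1 + t² + 5*t/4 (n(t) = (t² + 5*t/4) + 1 = 1 + t² + 5*t/4)
(F(-2)*15)*n(1) = (-8*(-2)*15)*(1 + 1² + (5/4)*1) = (16*15)*(1 + 1 + 5/4) = 240*(13/4) = 780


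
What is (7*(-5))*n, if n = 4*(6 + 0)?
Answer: -840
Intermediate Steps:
n = 24 (n = 4*6 = 24)
(7*(-5))*n = (7*(-5))*24 = -35*24 = -840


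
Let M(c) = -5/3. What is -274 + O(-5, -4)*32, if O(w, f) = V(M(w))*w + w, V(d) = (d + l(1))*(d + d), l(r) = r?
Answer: -7106/9 ≈ -789.56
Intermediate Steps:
M(c) = -5/3 (M(c) = -5*⅓ = -5/3)
V(d) = 2*d*(1 + d) (V(d) = (d + 1)*(d + d) = (1 + d)*(2*d) = 2*d*(1 + d))
O(w, f) = 29*w/9 (O(w, f) = (2*(-5/3)*(1 - 5/3))*w + w = (2*(-5/3)*(-⅔))*w + w = 20*w/9 + w = 29*w/9)
-274 + O(-5, -4)*32 = -274 + ((29/9)*(-5))*32 = -274 - 145/9*32 = -274 - 4640/9 = -7106/9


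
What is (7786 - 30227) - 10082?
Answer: -32523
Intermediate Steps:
(7786 - 30227) - 10082 = -22441 - 10082 = -32523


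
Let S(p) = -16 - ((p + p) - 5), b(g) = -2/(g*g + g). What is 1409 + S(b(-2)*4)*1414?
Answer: -2833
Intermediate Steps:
b(g) = -2/(g + g²) (b(g) = -2/(g² + g) = -2/(g + g²))
S(p) = -11 - 2*p (S(p) = -16 - (2*p - 5) = -16 - (-5 + 2*p) = -16 + (5 - 2*p) = -11 - 2*p)
1409 + S(b(-2)*4)*1414 = 1409 + (-11 - 2*(-2/(-2*(1 - 2)))*4)*1414 = 1409 + (-11 - 2*(-2*(-½)/(-1))*4)*1414 = 1409 + (-11 - 2*(-2*(-½)*(-1))*4)*1414 = 1409 + (-11 - (-2)*4)*1414 = 1409 + (-11 - 2*(-4))*1414 = 1409 + (-11 + 8)*1414 = 1409 - 3*1414 = 1409 - 4242 = -2833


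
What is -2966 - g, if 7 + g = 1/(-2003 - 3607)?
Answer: -16599989/5610 ≈ -2959.0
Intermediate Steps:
g = -39271/5610 (g = -7 + 1/(-2003 - 3607) = -7 + 1/(-5610) = -7 - 1/5610 = -39271/5610 ≈ -7.0002)
-2966 - g = -2966 - 1*(-39271/5610) = -2966 + 39271/5610 = -16599989/5610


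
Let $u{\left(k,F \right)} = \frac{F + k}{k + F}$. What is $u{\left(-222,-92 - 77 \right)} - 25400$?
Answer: $-25399$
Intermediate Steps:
$u{\left(k,F \right)} = 1$ ($u{\left(k,F \right)} = \frac{F + k}{F + k} = 1$)
$u{\left(-222,-92 - 77 \right)} - 25400 = 1 - 25400 = -25399$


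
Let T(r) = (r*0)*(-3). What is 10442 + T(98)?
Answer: 10442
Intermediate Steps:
T(r) = 0 (T(r) = 0*(-3) = 0)
10442 + T(98) = 10442 + 0 = 10442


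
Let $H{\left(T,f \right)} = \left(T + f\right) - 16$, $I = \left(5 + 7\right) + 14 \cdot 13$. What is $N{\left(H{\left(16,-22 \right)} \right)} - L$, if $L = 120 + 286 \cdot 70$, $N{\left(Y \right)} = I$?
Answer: $-19946$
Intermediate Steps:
$I = 194$ ($I = 12 + 182 = 194$)
$H{\left(T,f \right)} = -16 + T + f$
$N{\left(Y \right)} = 194$
$L = 20140$ ($L = 120 + 20020 = 20140$)
$N{\left(H{\left(16,-22 \right)} \right)} - L = 194 - 20140 = -19946$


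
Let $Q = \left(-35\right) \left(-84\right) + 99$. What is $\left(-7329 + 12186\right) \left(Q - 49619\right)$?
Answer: $-226239060$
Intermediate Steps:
$Q = 3039$ ($Q = 2940 + 99 = 3039$)
$\left(-7329 + 12186\right) \left(Q - 49619\right) = \left(-7329 + 12186\right) \left(3039 - 49619\right) = 4857 \left(-46580\right) = -226239060$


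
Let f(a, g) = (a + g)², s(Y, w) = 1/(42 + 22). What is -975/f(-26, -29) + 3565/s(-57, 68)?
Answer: 27607321/121 ≈ 2.2816e+5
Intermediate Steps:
s(Y, w) = 1/64
-975/f(-26, -29) + 3565/s(-57, 68) = -975/(-26 - 29)² + 3565/(1/64) = -975/((-55)²) + 3565*64 = -975/3025 + 228160 = -975*1/3025 + 228160 = -39/121 + 228160 = 27607321/121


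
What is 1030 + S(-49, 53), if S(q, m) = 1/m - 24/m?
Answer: 54567/53 ≈ 1029.6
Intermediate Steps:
S(q, m) = -23/m (S(q, m) = 1/m - 24/m = -23/m)
1030 + S(-49, 53) = 1030 - 23/53 = 54567/53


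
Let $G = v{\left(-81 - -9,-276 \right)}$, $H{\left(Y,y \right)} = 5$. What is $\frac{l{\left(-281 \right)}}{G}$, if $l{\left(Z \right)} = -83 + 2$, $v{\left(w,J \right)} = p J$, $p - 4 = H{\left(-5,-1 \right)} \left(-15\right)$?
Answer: $- \frac{27}{6532} \approx -0.0041335$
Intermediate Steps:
$p = -71$ ($p = 4 + 5 \left(-15\right) = 4 - 75 = -71$)
$v{\left(w,J \right)} = - 71 J$
$l{\left(Z \right)} = -81$
$G = 19596$ ($G = \left(-71\right) \left(-276\right) = 19596$)
$\frac{l{\left(-281 \right)}}{G} = - \frac{81}{19596} = \left(-81\right) \frac{1}{19596} = - \frac{27}{6532}$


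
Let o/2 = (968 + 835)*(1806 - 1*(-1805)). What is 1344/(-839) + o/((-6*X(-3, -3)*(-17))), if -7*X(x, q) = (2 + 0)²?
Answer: -12745740595/57052 ≈ -2.2341e+5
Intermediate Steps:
o = 13021266 (o = 2*((968 + 835)*(1806 - 1*(-1805))) = 2*(1803*(1806 + 1805)) = 2*(1803*3611) = 2*6510633 = 13021266)
X(x, q) = -4/7 (X(x, q) = -(2 + 0)²/7 = -⅐*2² = -⅐*4 = -4/7)
1344/(-839) + o/((-6*X(-3, -3)*(-17))) = 1344/(-839) + 13021266/((-6*(-4/7)*(-17))) = 1344*(-1/839) + 13021266/(((24/7)*(-17))) = -1344/839 + 13021266/(-408/7) = -1344/839 + 13021266*(-7/408) = -1344/839 - 15191477/68 = -12745740595/57052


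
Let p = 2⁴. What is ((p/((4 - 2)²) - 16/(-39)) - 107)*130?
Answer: -40010/3 ≈ -13337.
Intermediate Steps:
p = 16
((p/((4 - 2)²) - 16/(-39)) - 107)*130 = ((16/((4 - 2)²) - 16/(-39)) - 107)*130 = ((16/(2²) - 16*(-1/39)) - 107)*130 = ((16/4 + 16/39) - 107)*130 = ((16*(¼) + 16/39) - 107)*130 = ((4 + 16/39) - 107)*130 = (172/39 - 107)*130 = -4001/39*130 = -40010/3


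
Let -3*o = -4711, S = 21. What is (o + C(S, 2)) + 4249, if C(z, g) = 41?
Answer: 17581/3 ≈ 5860.3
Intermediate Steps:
o = 4711/3 (o = -⅓*(-4711) = 4711/3 ≈ 1570.3)
(o + C(S, 2)) + 4249 = (4711/3 + 41) + 4249 = 4834/3 + 4249 = 17581/3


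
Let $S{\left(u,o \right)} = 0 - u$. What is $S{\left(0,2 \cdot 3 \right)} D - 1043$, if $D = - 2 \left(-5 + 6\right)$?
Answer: $-1043$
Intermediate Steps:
$S{\left(u,o \right)} = - u$
$D = -2$ ($D = \left(-2\right) 1 = -2$)
$S{\left(0,2 \cdot 3 \right)} D - 1043 = \left(-1\right) 0 \left(-2\right) - 1043 = 0 \left(-2\right) - 1043 = 0 - 1043 = -1043$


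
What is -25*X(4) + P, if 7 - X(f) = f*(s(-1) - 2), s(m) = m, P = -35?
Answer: -510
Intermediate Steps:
X(f) = 7 + 3*f (X(f) = 7 - f*(-1 - 2) = 7 - f*(-3) = 7 - (-3)*f = 7 + 3*f)
-25*X(4) + P = -25*(7 + 3*4) - 35 = -25*(7 + 12) - 35 = -25*19 - 35 = -475 - 35 = -510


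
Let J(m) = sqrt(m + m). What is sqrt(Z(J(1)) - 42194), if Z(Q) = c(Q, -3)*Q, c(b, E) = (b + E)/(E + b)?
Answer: sqrt(-42194 + sqrt(2)) ≈ 205.41*I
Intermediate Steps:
c(b, E) = 1 (c(b, E) = (E + b)/(E + b) = 1)
J(m) = sqrt(2)*sqrt(m) (J(m) = sqrt(2*m) = sqrt(2)*sqrt(m))
Z(Q) = Q (Z(Q) = 1*Q = Q)
sqrt(Z(J(1)) - 42194) = sqrt(sqrt(2)*sqrt(1) - 42194) = sqrt(sqrt(2)*1 - 42194) = sqrt(sqrt(2) - 42194) = sqrt(-42194 + sqrt(2))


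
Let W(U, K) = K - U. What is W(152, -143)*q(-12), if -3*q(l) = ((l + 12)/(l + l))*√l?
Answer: 0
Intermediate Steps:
q(l) = -(12 + l)/(6*√l) (q(l) = -(l + 12)/(l + l)*√l/3 = -(12 + l)/((2*l))*√l/3 = -(12 + l)*(1/(2*l))*√l/3 = -(12 + l)/(2*l)*√l/3 = -(12 + l)/(6*√l))
W(152, -143)*q(-12) = (-143 - 1*152)*((-12 - 1*(-12))/(6*√(-12))) = (-143 - 152)*((-I*√3/6)*(-12 + 12)/6) = -295*(-I*√3/6)*0/6 = -295*0 = 0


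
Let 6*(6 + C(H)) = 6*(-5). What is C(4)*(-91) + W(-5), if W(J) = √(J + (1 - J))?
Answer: 1002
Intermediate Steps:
W(J) = 1 (W(J) = √1 = 1)
C(H) = -11 (C(H) = -6 + (6*(-5))/6 = -6 + (⅙)*(-30) = -6 - 5 = -11)
C(4)*(-91) + W(-5) = -11*(-91) + 1 = 1001 + 1 = 1002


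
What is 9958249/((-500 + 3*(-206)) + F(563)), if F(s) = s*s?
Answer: 9958249/315851 ≈ 31.528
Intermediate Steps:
F(s) = s**2
9958249/((-500 + 3*(-206)) + F(563)) = 9958249/((-500 + 3*(-206)) + 563**2) = 9958249/((-500 - 618) + 316969) = 9958249/(-1118 + 316969) = 9958249/315851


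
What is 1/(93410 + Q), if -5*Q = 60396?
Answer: 5/406654 ≈ 1.2295e-5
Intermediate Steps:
Q = -60396/5 (Q = -⅕*60396 = -60396/5 ≈ -12079.)
1/(93410 + Q) = 1/(93410 - 60396/5) = 1/(406654/5) = 5/406654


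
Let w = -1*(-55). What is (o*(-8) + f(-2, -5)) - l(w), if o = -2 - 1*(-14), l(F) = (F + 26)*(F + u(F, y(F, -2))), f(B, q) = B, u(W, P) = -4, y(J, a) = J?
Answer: -4229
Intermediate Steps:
w = 55
l(F) = (-4 + F)*(26 + F) (l(F) = (F + 26)*(F - 4) = (26 + F)*(-4 + F) = (-4 + F)*(26 + F))
o = 12 (o = -2 + 14 = 12)
(o*(-8) + f(-2, -5)) - l(w) = (12*(-8) - 2) - (-104 + 55² + 22*55) = (-96 - 2) - (-104 + 3025 + 1210) = -98 - 1*4131 = -98 - 4131 = -4229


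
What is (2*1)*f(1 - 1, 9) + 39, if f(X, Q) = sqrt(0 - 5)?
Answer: 39 + 2*I*sqrt(5) ≈ 39.0 + 4.4721*I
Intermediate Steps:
f(X, Q) = I*sqrt(5) (f(X, Q) = sqrt(-5) = I*sqrt(5))
(2*1)*f(1 - 1, 9) + 39 = (2*1)*(I*sqrt(5)) + 39 = 2*(I*sqrt(5)) + 39 = 2*I*sqrt(5) + 39 = 39 + 2*I*sqrt(5)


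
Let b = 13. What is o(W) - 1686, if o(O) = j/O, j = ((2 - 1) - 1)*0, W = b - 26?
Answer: -1686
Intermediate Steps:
W = -13 (W = 13 - 26 = -13)
j = 0 (j = (1 - 1)*0 = 0*0 = 0)
o(O) = 0 (o(O) = 0/O = 0)
o(W) - 1686 = 0 - 1686 = -1686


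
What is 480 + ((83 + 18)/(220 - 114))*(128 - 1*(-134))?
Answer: 38671/53 ≈ 729.64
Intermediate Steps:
480 + ((83 + 18)/(220 - 114))*(128 - 1*(-134)) = 480 + (101/106)*(128 + 134) = 480 + (101*(1/106))*262 = 480 + (101/106)*262 = 480 + 13231/53 = 38671/53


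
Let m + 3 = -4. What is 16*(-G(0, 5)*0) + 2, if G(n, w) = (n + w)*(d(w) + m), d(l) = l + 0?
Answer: 2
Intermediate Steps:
d(l) = l
m = -7 (m = -3 - 4 = -7)
G(n, w) = (-7 + w)*(n + w) (G(n, w) = (n + w)*(w - 7) = (n + w)*(-7 + w) = (-7 + w)*(n + w))
16*(-G(0, 5)*0) + 2 = 16*(-(5² - 7*0 - 7*5 + 0*5)*0) + 2 = 16*(-(25 + 0 - 35 + 0)*0) + 2 = 16*(-1*(-10)*0) + 2 = 16*(10*0) + 2 = 16*0 + 2 = 0 + 2 = 2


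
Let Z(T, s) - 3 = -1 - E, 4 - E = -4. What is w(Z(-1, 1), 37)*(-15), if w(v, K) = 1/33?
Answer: -5/11 ≈ -0.45455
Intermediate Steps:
E = 8 (E = 4 - 1*(-4) = 4 + 4 = 8)
Z(T, s) = -6 (Z(T, s) = 3 + (-1 - 1*8) = 3 + (-1 - 8) = 3 - 9 = -6)
w(v, K) = 1/33
w(Z(-1, 1), 37)*(-15) = (1/33)*(-15) = -5/11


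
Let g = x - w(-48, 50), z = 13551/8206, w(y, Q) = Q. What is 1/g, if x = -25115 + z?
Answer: -8206/206490439 ≈ -3.9740e-5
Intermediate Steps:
z = 13551/8206 (z = 13551*(1/8206) = 13551/8206 ≈ 1.6514)
x = -206080139/8206 (x = -25115 + 13551/8206 = -206080139/8206 ≈ -25113.)
g = -206490439/8206 (g = -206080139/8206 - 1*50 = -206080139/8206 - 50 = -206490439/8206 ≈ -25163.)
1/g = 1/(-206490439/8206) = -8206/206490439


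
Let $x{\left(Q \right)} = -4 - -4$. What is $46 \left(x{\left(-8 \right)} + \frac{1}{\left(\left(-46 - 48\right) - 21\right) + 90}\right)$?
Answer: $- \frac{46}{25} \approx -1.84$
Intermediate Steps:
$x{\left(Q \right)} = 0$ ($x{\left(Q \right)} = -4 + 4 = 0$)
$46 \left(x{\left(-8 \right)} + \frac{1}{\left(\left(-46 - 48\right) - 21\right) + 90}\right) = 46 \left(0 + \frac{1}{\left(\left(-46 - 48\right) - 21\right) + 90}\right) = 46 \left(0 + \frac{1}{\left(-94 - 21\right) + 90}\right) = 46 \left(0 + \frac{1}{-115 + 90}\right) = 46 \left(0 + \frac{1}{-25}\right) = 46 \left(0 - \frac{1}{25}\right) = 46 \left(- \frac{1}{25}\right) = - \frac{46}{25}$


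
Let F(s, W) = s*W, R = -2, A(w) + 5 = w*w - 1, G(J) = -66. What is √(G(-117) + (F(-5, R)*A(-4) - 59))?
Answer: 5*I ≈ 5.0*I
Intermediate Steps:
A(w) = -6 + w² (A(w) = -5 + (w*w - 1) = -5 + (w² - 1) = -5 + (-1 + w²) = -6 + w²)
F(s, W) = W*s
√(G(-117) + (F(-5, R)*A(-4) - 59)) = √(-66 + ((-2*(-5))*(-6 + (-4)²) - 59)) = √(-66 + (10*(-6 + 16) - 59)) = √(-66 + (10*10 - 59)) = √(-66 + (100 - 59)) = √(-66 + 41) = √(-25) = 5*I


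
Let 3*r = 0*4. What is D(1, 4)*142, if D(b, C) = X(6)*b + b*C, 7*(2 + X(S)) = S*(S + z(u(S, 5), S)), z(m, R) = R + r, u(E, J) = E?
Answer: 12212/7 ≈ 1744.6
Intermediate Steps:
r = 0 (r = (0*4)/3 = (1/3)*0 = 0)
z(m, R) = R (z(m, R) = R + 0 = R)
X(S) = -2 + 2*S**2/7 (X(S) = -2 + (S*(S + S))/7 = -2 + (S*(2*S))/7 = -2 + (2*S**2)/7 = -2 + 2*S**2/7)
D(b, C) = 58*b/7 + C*b (D(b, C) = (-2 + (2/7)*6**2)*b + b*C = (-2 + (2/7)*36)*b + C*b = (-2 + 72/7)*b + C*b = 58*b/7 + C*b)
D(1, 4)*142 = ((1/7)*1*(58 + 7*4))*142 = ((1/7)*1*(58 + 28))*142 = ((1/7)*1*86)*142 = (86/7)*142 = 12212/7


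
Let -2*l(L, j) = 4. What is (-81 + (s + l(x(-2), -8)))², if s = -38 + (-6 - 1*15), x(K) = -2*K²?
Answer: 20164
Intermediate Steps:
l(L, j) = -2 (l(L, j) = -½*4 = -2)
s = -59 (s = -38 + (-6 - 15) = -38 - 21 = -59)
(-81 + (s + l(x(-2), -8)))² = (-81 + (-59 - 2))² = (-81 - 61)² = (-142)² = 20164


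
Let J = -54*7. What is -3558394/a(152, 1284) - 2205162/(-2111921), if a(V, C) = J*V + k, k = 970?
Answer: 3819803897803/59646984803 ≈ 64.040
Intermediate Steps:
J = -378
a(V, C) = 970 - 378*V (a(V, C) = -378*V + 970 = 970 - 378*V)
-3558394/a(152, 1284) - 2205162/(-2111921) = -3558394/(970 - 378*152) - 2205162/(-2111921) = -3558394/(970 - 57456) - 2205162*(-1/2111921) = -3558394/(-56486) + 2205162/2111921 = -3558394*(-1/56486) + 2205162/2111921 = 1779197/28243 + 2205162/2111921 = 3819803897803/59646984803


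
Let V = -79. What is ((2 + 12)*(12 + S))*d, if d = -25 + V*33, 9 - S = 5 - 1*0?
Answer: -589568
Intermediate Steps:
S = 4 (S = 9 - (5 - 1*0) = 9 - (5 + 0) = 9 - 1*5 = 9 - 5 = 4)
d = -2632 (d = -25 - 79*33 = -25 - 2607 = -2632)
((2 + 12)*(12 + S))*d = ((2 + 12)*(12 + 4))*(-2632) = (14*16)*(-2632) = 224*(-2632) = -589568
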